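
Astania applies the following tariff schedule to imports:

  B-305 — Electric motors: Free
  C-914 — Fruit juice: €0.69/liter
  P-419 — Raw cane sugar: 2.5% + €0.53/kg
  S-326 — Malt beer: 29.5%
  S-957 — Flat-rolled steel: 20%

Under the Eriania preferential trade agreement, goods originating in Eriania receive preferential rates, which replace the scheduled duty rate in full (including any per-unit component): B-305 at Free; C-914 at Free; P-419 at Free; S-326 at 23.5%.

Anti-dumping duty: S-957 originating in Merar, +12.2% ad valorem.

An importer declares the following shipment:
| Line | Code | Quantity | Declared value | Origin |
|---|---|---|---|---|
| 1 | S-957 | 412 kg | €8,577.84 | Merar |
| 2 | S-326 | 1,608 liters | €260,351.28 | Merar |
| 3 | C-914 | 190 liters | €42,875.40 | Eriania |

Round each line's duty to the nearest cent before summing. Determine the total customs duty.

Line 1 (S-957, Merar, 412 kg, €8,577.84):
Base rate for S-957 is 20%.
Additional duty on S-957 from Merar: +12.2%. Applied ad valorem rate: 20% + 12.2% = 32.2%.
Duty = €8,577.84 × 32.2% = €2,762.06.
Line 2 (S-326, Merar, 1,608 liters, €260,351.28):
Base rate for S-326 is 29.5%.
S-326 has an FTA preferential rate, but origin Merar is not Eriania; base rate stands.
Duty = €260,351.28 × 29.5% = €76,803.63.
Line 3 (C-914, Eriania, 190 liters, €42,875.40):
Base rate for C-914 is €0.69/liter.
Origin Eriania qualifies under the Astania–Eriania agreement and C-914 is covered: preferential rate Free applies instead.
Duty = €42,875.40 × 0% = €0.00.
Total = €2,762.06 + €76,803.63 + €0.00 = €79,565.69.

€79,565.69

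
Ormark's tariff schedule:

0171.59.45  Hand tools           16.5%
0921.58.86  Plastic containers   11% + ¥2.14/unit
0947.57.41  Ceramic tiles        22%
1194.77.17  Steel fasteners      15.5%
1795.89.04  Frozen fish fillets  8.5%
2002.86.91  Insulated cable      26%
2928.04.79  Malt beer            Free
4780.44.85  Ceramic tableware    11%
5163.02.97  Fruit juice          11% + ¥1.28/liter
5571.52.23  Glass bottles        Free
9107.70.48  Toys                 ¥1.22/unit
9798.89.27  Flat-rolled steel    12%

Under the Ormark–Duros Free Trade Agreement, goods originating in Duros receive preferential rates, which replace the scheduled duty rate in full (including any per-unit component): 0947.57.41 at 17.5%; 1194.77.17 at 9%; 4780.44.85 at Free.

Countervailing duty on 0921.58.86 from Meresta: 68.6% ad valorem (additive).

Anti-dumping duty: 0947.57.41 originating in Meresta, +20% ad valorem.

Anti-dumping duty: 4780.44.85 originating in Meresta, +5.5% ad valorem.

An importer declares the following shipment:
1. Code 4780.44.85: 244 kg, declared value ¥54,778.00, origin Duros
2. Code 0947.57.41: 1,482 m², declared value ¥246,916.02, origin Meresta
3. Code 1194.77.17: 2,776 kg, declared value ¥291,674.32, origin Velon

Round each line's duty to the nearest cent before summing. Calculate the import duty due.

Line 1 (4780.44.85, Duros, 244 kg, ¥54,778.00):
Base rate for 4780.44.85 is 11%.
Origin Duros qualifies under the Ormark–Duros agreement and 4780.44.85 is covered: preferential rate Free applies instead.
The additional-duty order on 4780.44.85 targets Meresta, not Duros; it does not apply.
Duty = ¥54,778.00 × 0% = ¥0.00.
Line 2 (0947.57.41, Meresta, 1,482 m², ¥246,916.02):
Base rate for 0947.57.41 is 22%.
0947.57.41 has an FTA preferential rate, but origin Meresta is not Duros; base rate stands.
Additional duty on 0947.57.41 from Meresta: +20%. Applied ad valorem rate: 22% + 20% = 42%.
Duty = ¥246,916.02 × 42% = ¥103,704.73.
Line 3 (1194.77.17, Velon, 2,776 kg, ¥291,674.32):
Base rate for 1194.77.17 is 15.5%.
1194.77.17 has an FTA preferential rate, but origin Velon is not Duros; base rate stands.
Duty = ¥291,674.32 × 15.5% = ¥45,209.52.
Total = ¥0.00 + ¥103,704.73 + ¥45,209.52 = ¥148,914.25.

¥148,914.25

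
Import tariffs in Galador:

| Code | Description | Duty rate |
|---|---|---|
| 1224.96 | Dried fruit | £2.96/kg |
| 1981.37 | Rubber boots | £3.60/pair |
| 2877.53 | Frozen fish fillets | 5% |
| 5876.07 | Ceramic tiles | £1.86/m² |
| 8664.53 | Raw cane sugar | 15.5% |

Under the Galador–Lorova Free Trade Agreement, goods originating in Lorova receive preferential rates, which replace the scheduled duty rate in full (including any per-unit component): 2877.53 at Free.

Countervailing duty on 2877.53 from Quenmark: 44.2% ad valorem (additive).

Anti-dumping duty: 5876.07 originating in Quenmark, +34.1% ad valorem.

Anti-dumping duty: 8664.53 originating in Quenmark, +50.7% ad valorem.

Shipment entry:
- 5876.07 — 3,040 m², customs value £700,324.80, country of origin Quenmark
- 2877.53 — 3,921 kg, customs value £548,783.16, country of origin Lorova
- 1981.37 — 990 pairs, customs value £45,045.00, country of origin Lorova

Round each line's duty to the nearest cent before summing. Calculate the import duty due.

£248,029.16

Line 1 (5876.07, Quenmark, 3,040 m², £700,324.80):
Base rate for 5876.07 is £1.86/m².
Additional duty on 5876.07 from Quenmark: +34.1% ad valorem. Applied ad valorem rate = 34.1%.
Duty = £700,324.80 × 34.1% + 3,040 × £1.86 = £244,465.16.
Line 2 (2877.53, Lorova, 3,921 kg, £548,783.16):
Base rate for 2877.53 is 5%.
Origin Lorova qualifies under the Galador–Lorova agreement and 2877.53 is covered: preferential rate Free applies instead.
The additional-duty order on 2877.53 targets Quenmark, not Lorova; it does not apply.
Duty = £548,783.16 × 0% = £0.00.
Line 3 (1981.37, Lorova, 990 pairs, £45,045.00):
Base rate for 1981.37 is £3.60/pair.
Origin Lorova is the FTA partner but 1981.37 is not on the preference list; base rate stands.
Duty = 990 × £3.60 = £3,564.00.
Total = £244,465.16 + £0.00 + £3,564.00 = £248,029.16.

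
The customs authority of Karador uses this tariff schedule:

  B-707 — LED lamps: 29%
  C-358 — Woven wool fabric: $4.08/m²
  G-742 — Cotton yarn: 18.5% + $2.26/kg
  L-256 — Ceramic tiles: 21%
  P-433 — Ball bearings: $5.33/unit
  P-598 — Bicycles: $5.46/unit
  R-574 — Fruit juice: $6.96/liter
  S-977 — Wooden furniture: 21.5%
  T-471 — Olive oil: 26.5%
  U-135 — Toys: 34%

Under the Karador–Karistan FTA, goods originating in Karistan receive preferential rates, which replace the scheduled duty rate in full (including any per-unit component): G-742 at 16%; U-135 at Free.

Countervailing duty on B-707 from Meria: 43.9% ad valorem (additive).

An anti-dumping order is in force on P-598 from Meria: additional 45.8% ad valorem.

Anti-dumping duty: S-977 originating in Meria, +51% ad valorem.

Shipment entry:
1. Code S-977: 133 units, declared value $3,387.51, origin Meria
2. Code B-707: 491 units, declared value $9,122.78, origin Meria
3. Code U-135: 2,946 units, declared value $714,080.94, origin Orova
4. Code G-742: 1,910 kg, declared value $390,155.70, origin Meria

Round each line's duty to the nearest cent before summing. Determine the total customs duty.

$328,389.37

Line 1 (S-977, Meria, 133 units, $3,387.51):
Base rate for S-977 is 21.5%.
Additional duty on S-977 from Meria: +51%. Applied ad valorem rate: 21.5% + 51% = 72.5%.
Duty = $3,387.51 × 72.5% = $2,455.94.
Line 2 (B-707, Meria, 491 units, $9,122.78):
Base rate for B-707 is 29%.
Additional duty on B-707 from Meria: +43.9%. Applied ad valorem rate: 29% + 43.9% = 72.9%.
Duty = $9,122.78 × 72.9% = $6,650.51.
Line 3 (U-135, Orova, 2,946 units, $714,080.94):
Base rate for U-135 is 34%.
U-135 has an FTA preferential rate, but origin Orova is not Karistan; base rate stands.
Duty = $714,080.94 × 34% = $242,787.52.
Line 4 (G-742, Meria, 1,910 kg, $390,155.70):
Base rate for G-742 is 18.5% + $2.26/kg.
G-742 has an FTA preferential rate, but origin Meria is not Karistan; base rate stands.
Duty = $390,155.70 × 18.5% + 1,910 × $2.26 = $76,495.40.
Total = $2,455.94 + $6,650.51 + $242,787.52 + $76,495.40 = $328,389.37.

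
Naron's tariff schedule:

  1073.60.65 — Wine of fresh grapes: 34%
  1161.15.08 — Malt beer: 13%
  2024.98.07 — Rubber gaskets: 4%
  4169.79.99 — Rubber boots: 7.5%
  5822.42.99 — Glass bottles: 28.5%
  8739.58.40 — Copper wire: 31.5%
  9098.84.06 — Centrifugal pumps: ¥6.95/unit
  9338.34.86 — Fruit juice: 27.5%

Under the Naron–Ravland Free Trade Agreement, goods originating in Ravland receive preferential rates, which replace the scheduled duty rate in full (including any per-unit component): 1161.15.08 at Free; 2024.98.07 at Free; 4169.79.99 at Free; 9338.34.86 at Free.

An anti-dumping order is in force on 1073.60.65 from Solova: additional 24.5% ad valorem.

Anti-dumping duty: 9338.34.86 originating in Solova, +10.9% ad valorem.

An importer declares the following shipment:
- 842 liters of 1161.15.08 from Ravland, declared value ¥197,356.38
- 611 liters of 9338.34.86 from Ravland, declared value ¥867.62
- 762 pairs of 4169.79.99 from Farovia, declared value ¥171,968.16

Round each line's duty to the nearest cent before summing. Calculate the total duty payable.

¥12,897.61

Line 1 (1161.15.08, Ravland, 842 liters, ¥197,356.38):
Base rate for 1161.15.08 is 13%.
Origin Ravland qualifies under the Naron–Ravland agreement and 1161.15.08 is covered: preferential rate Free applies instead.
Duty = ¥197,356.38 × 0% = ¥0.00.
Line 2 (9338.34.86, Ravland, 611 liters, ¥867.62):
Base rate for 9338.34.86 is 27.5%.
Origin Ravland qualifies under the Naron–Ravland agreement and 9338.34.86 is covered: preferential rate Free applies instead.
The additional-duty order on 9338.34.86 targets Solova, not Ravland; it does not apply.
Duty = ¥867.62 × 0% = ¥0.00.
Line 3 (4169.79.99, Farovia, 762 pairs, ¥171,968.16):
Base rate for 4169.79.99 is 7.5%.
4169.79.99 has an FTA preferential rate, but origin Farovia is not Ravland; base rate stands.
Duty = ¥171,968.16 × 7.5% = ¥12,897.61.
Total = ¥0.00 + ¥0.00 + ¥12,897.61 = ¥12,897.61.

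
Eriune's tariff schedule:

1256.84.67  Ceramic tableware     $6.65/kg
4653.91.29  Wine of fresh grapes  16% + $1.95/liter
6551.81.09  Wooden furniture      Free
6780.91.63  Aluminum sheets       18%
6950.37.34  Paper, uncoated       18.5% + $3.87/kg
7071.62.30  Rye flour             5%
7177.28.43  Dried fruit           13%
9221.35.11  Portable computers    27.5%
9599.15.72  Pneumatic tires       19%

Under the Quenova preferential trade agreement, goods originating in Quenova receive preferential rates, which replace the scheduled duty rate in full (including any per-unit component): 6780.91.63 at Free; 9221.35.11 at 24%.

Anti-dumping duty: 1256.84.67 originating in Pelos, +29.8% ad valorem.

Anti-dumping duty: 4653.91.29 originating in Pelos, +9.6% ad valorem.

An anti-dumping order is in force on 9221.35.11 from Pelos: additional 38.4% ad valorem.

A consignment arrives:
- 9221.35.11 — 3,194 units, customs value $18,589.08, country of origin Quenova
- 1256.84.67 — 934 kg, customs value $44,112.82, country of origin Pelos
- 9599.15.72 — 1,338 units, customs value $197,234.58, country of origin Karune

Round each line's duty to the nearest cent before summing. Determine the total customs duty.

Line 1 (9221.35.11, Quenova, 3,194 units, $18,589.08):
Base rate for 9221.35.11 is 27.5%.
Origin Quenova qualifies under the Eriune–Quenova agreement and 9221.35.11 is covered: preferential rate 24% applies instead.
The additional-duty order on 9221.35.11 targets Pelos, not Quenova; it does not apply.
Duty = $18,589.08 × 24% = $4,461.38.
Line 2 (1256.84.67, Pelos, 934 kg, $44,112.82):
Base rate for 1256.84.67 is $6.65/kg.
Additional duty on 1256.84.67 from Pelos: +29.8% ad valorem. Applied ad valorem rate = 29.8%.
Duty = $44,112.82 × 29.8% + 934 × $6.65 = $19,356.72.
Line 3 (9599.15.72, Karune, 1,338 units, $197,234.58):
Base rate for 9599.15.72 is 19%.
Duty = $197,234.58 × 19% = $37,474.57.
Total = $4,461.38 + $19,356.72 + $37,474.57 = $61,292.67.

$61,292.67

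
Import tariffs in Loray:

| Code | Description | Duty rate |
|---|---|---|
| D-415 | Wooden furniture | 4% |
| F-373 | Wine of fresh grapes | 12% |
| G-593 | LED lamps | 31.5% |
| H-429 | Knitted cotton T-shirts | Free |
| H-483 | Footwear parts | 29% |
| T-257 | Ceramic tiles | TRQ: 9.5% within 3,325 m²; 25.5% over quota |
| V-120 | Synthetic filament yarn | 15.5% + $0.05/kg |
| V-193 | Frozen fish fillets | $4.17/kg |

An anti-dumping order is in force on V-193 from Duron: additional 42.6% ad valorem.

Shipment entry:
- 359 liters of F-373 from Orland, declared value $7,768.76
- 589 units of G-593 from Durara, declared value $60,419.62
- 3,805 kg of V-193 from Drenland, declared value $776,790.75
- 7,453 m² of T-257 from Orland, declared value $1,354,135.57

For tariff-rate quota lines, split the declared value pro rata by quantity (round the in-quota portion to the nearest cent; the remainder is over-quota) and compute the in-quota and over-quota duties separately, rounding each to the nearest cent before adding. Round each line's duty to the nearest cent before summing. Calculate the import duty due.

$284,476.77

Line 1 (F-373, Orland, 359 liters, $7,768.76):
Base rate for F-373 is 12%.
Duty = $7,768.76 × 12% = $932.25.
Line 2 (G-593, Durara, 589 units, $60,419.62):
Base rate for G-593 is 31.5%.
Duty = $60,419.62 × 31.5% = $19,032.18.
Line 3 (V-193, Drenland, 3,805 kg, $776,790.75):
Base rate for V-193 is $4.17/kg.
The additional-duty order on V-193 targets Duron, not Drenland; it does not apply.
Duty = 3,805 × $4.17 = $15,866.85.
Line 4 (T-257, Orland, 7,453 m², $1,354,135.57):
Code T-257 is under a tariff-rate quota (threshold 3,325 m²). In-quota: 3,325 m² at 9.5%; over-quota: 4,128 m² at 25.5%.
Pro-rata value split: in-quota = $1,354,135.57 × 3,325/7,453 = $604,119.25; over-quota = $1,354,135.57 − $604,119.25 = $750,016.32.
In-quota duty = $604,119.25 × 9.5% = $57,391.33. Over-quota duty = $750,016.32 × 25.5% = $191,254.16.
Line duty = $57,391.33 + $191,254.16 = $248,645.49.
Total = $932.25 + $19,032.18 + $15,866.85 + $248,645.49 = $284,476.77.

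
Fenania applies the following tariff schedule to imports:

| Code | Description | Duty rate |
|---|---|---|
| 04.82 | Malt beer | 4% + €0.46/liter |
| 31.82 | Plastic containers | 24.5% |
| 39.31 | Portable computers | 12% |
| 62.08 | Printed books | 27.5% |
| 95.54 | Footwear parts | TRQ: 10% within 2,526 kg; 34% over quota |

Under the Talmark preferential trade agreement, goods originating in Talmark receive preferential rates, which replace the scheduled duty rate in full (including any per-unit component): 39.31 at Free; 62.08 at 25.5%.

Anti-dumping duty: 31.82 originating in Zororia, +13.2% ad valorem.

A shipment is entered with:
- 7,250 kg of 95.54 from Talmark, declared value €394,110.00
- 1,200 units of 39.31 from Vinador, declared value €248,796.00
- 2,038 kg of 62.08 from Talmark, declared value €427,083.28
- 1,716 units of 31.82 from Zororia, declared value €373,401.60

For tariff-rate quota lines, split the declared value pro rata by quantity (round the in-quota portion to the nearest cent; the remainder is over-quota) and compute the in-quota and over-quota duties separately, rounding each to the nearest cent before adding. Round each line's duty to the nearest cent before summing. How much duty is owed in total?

Line 1 (95.54, Talmark, 7,250 kg, €394,110.00):
Code 95.54 is under a tariff-rate quota (threshold 2,526 kg). In-quota: 2,526 kg at 10%; over-quota: 4,724 kg at 34%.
Pro-rata value split: in-quota = €394,110.00 × 2,526/7,250 = €137,313.36; over-quota = €394,110.00 − €137,313.36 = €256,796.64.
In-quota duty = €137,313.36 × 10% = €13,731.34. Over-quota duty = €256,796.64 × 34% = €87,310.86.
Line duty = €13,731.34 + €87,310.86 = €101,042.20.
Line 2 (39.31, Vinador, 1,200 units, €248,796.00):
Base rate for 39.31 is 12%.
39.31 has an FTA preferential rate, but origin Vinador is not Talmark; base rate stands.
Duty = €248,796.00 × 12% = €29,855.52.
Line 3 (62.08, Talmark, 2,038 kg, €427,083.28):
Base rate for 62.08 is 27.5%.
Origin Talmark qualifies under the Fenania–Talmark agreement and 62.08 is covered: preferential rate 25.5% applies instead.
Duty = €427,083.28 × 25.5% = €108,906.24.
Line 4 (31.82, Zororia, 1,716 units, €373,401.60):
Base rate for 31.82 is 24.5%.
Additional duty on 31.82 from Zororia: +13.2%. Applied ad valorem rate: 24.5% + 13.2% = 37.7%.
Duty = €373,401.60 × 37.7% = €140,772.40.
Total = €101,042.20 + €29,855.52 + €108,906.24 + €140,772.40 = €380,576.36.

€380,576.36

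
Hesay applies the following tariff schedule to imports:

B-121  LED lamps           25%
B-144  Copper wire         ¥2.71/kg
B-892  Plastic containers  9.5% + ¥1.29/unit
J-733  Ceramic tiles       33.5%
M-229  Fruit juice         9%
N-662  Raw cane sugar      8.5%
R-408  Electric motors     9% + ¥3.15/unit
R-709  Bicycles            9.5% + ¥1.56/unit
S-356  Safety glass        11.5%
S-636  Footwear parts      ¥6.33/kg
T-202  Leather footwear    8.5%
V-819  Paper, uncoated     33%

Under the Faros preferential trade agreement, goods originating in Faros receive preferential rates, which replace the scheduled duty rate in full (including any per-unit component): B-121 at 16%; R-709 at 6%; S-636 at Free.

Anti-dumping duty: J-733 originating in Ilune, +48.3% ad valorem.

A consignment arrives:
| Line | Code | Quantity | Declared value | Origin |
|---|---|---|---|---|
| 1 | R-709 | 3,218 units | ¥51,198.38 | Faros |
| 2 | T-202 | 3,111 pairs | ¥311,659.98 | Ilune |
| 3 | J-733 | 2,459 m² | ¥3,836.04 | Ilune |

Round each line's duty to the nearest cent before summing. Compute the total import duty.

Line 1 (R-709, Faros, 3,218 units, ¥51,198.38):
Base rate for R-709 is 9.5% + ¥1.56/unit.
Origin Faros qualifies under the Hesay–Faros agreement and R-709 is covered: preferential rate 6% applies instead.
Duty = ¥51,198.38 × 6% = ¥3,071.90.
Line 2 (T-202, Ilune, 3,111 pairs, ¥311,659.98):
Base rate for T-202 is 8.5%.
Duty = ¥311,659.98 × 8.5% = ¥26,491.10.
Line 3 (J-733, Ilune, 2,459 m², ¥3,836.04):
Base rate for J-733 is 33.5%.
Additional duty on J-733 from Ilune: +48.3%. Applied ad valorem rate: 33.5% + 48.3% = 81.8%.
Duty = ¥3,836.04 × 81.8% = ¥3,137.88.
Total = ¥3,071.90 + ¥26,491.10 + ¥3,137.88 = ¥32,700.88.

¥32,700.88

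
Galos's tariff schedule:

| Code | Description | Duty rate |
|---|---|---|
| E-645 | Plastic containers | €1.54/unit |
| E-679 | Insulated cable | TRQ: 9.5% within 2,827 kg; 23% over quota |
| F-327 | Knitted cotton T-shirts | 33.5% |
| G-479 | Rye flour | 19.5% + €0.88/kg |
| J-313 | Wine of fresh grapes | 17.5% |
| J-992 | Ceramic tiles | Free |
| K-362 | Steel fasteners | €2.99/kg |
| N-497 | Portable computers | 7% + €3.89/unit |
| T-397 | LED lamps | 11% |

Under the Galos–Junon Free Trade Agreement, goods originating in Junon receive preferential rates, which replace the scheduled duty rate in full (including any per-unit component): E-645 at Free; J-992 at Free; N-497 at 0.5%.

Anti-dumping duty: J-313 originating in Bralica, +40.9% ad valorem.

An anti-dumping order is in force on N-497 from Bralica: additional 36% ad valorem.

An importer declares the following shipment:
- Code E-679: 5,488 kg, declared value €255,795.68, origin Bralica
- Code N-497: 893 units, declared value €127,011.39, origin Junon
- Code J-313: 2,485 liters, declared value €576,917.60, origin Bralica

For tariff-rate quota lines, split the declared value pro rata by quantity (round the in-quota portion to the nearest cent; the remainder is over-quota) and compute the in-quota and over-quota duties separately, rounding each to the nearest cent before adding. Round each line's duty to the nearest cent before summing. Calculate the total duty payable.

Line 1 (E-679, Bralica, 5,488 kg, €255,795.68):
Code E-679 is under a tariff-rate quota (threshold 2,827 kg). In-quota: 2,827 kg at 9.5%; over-quota: 2,661 kg at 23%.
Pro-rata value split: in-quota = €255,795.68 × 2,827/5,488 = €131,766.47; over-quota = €255,795.68 − €131,766.47 = €124,029.21.
In-quota duty = €131,766.47 × 9.5% = €12,517.81. Over-quota duty = €124,029.21 × 23% = €28,526.72.
Line duty = €12,517.81 + €28,526.72 = €41,044.53.
Line 2 (N-497, Junon, 893 units, €127,011.39):
Base rate for N-497 is 7% + €3.89/unit.
Origin Junon qualifies under the Galos–Junon agreement and N-497 is covered: preferential rate 0.5% applies instead.
The additional-duty order on N-497 targets Bralica, not Junon; it does not apply.
Duty = €127,011.39 × 0.5% = €635.06.
Line 3 (J-313, Bralica, 2,485 liters, €576,917.60):
Base rate for J-313 is 17.5%.
Additional duty on J-313 from Bralica: +40.9%. Applied ad valorem rate: 17.5% + 40.9% = 58.4%.
Duty = €576,917.60 × 58.4% = €336,919.88.
Total = €41,044.53 + €635.06 + €336,919.88 = €378,599.47.

€378,599.47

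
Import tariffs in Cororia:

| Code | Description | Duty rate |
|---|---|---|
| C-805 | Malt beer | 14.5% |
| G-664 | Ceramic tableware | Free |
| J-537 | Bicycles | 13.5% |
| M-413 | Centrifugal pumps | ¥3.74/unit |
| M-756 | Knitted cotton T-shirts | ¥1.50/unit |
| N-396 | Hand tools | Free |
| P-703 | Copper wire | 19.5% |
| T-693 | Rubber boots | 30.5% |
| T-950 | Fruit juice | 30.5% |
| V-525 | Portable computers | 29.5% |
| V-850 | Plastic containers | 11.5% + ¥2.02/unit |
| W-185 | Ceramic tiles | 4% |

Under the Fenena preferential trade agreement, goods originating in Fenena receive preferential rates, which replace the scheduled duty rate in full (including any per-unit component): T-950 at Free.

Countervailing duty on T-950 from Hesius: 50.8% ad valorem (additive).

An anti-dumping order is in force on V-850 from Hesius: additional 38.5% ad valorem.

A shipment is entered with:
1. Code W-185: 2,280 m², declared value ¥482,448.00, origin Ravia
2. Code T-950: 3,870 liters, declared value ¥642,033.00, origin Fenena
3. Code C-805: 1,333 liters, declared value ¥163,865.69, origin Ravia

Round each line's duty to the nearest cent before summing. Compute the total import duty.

Line 1 (W-185, Ravia, 2,280 m², ¥482,448.00):
Base rate for W-185 is 4%.
Duty = ¥482,448.00 × 4% = ¥19,297.92.
Line 2 (T-950, Fenena, 3,870 liters, ¥642,033.00):
Base rate for T-950 is 30.5%.
Origin Fenena qualifies under the Cororia–Fenena agreement and T-950 is covered: preferential rate Free applies instead.
The additional-duty order on T-950 targets Hesius, not Fenena; it does not apply.
Duty = ¥642,033.00 × 0% = ¥0.00.
Line 3 (C-805, Ravia, 1,333 liters, ¥163,865.69):
Base rate for C-805 is 14.5%.
Duty = ¥163,865.69 × 14.5% = ¥23,760.53.
Total = ¥19,297.92 + ¥0.00 + ¥23,760.53 = ¥43,058.45.

¥43,058.45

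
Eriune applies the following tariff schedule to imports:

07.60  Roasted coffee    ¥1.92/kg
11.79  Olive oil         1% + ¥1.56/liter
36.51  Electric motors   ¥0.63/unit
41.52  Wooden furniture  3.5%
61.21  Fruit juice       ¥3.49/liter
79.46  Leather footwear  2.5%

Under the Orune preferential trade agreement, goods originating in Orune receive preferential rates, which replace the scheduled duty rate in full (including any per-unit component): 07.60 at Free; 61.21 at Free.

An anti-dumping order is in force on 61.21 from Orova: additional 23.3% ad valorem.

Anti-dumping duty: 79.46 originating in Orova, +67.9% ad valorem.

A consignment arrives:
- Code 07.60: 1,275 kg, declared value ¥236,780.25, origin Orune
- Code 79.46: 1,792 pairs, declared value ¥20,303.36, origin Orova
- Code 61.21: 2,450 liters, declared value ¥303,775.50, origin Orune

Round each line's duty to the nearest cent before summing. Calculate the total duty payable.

Line 1 (07.60, Orune, 1,275 kg, ¥236,780.25):
Base rate for 07.60 is ¥1.92/kg.
Origin Orune qualifies under the Eriune–Orune agreement and 07.60 is covered: preferential rate Free applies instead.
Duty = ¥236,780.25 × 0% = ¥0.00.
Line 2 (79.46, Orova, 1,792 pairs, ¥20,303.36):
Base rate for 79.46 is 2.5%.
Additional duty on 79.46 from Orova: +67.9%. Applied ad valorem rate: 2.5% + 67.9% = 70.4%.
Duty = ¥20,303.36 × 70.4% = ¥14,293.57.
Line 3 (61.21, Orune, 2,450 liters, ¥303,775.50):
Base rate for 61.21 is ¥3.49/liter.
Origin Orune qualifies under the Eriune–Orune agreement and 61.21 is covered: preferential rate Free applies instead.
The additional-duty order on 61.21 targets Orova, not Orune; it does not apply.
Duty = ¥303,775.50 × 0% = ¥0.00.
Total = ¥0.00 + ¥14,293.57 + ¥0.00 = ¥14,293.57.

¥14,293.57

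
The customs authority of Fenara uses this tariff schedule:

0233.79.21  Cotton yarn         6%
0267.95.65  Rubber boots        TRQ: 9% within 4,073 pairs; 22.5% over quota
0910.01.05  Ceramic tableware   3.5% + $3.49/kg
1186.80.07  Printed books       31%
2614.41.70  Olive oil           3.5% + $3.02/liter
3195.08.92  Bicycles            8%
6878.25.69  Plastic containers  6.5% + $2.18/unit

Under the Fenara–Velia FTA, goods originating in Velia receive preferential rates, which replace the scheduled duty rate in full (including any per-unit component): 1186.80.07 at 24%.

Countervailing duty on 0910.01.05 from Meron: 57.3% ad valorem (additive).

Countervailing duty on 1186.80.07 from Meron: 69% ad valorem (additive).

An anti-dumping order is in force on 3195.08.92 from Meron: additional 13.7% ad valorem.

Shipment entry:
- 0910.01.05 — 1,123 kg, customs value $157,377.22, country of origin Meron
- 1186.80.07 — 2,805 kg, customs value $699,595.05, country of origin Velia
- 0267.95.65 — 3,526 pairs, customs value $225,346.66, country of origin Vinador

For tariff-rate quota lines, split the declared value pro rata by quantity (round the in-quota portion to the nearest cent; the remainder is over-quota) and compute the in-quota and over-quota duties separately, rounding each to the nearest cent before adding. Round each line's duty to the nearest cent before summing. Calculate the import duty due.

Line 1 (0910.01.05, Meron, 1,123 kg, $157,377.22):
Base rate for 0910.01.05 is 3.5% + $3.49/kg.
Additional duty on 0910.01.05 from Meron: +57.3%. Applied ad valorem rate: 3.5% + 57.3% = 60.8%.
Duty = $157,377.22 × 60.8% + 1,123 × $3.49 = $99,604.62.
Line 2 (1186.80.07, Velia, 2,805 kg, $699,595.05):
Base rate for 1186.80.07 is 31%.
Origin Velia qualifies under the Fenara–Velia agreement and 1186.80.07 is covered: preferential rate 24% applies instead.
The additional-duty order on 1186.80.07 targets Meron, not Velia; it does not apply.
Duty = $699,595.05 × 24% = $167,902.81.
Line 3 (0267.95.65, Vinador, 3,526 pairs, $225,346.66):
Code 0267.95.65 is under a tariff-rate quota (threshold 4,073 pairs). Quantity 3,526 pairs is within the quota, so the in-quota rate 9% applies to the full value.
Duty = $225,346.66 × 9% = $20,281.20.
Total = $99,604.62 + $167,902.81 + $20,281.20 = $287,788.63.

$287,788.63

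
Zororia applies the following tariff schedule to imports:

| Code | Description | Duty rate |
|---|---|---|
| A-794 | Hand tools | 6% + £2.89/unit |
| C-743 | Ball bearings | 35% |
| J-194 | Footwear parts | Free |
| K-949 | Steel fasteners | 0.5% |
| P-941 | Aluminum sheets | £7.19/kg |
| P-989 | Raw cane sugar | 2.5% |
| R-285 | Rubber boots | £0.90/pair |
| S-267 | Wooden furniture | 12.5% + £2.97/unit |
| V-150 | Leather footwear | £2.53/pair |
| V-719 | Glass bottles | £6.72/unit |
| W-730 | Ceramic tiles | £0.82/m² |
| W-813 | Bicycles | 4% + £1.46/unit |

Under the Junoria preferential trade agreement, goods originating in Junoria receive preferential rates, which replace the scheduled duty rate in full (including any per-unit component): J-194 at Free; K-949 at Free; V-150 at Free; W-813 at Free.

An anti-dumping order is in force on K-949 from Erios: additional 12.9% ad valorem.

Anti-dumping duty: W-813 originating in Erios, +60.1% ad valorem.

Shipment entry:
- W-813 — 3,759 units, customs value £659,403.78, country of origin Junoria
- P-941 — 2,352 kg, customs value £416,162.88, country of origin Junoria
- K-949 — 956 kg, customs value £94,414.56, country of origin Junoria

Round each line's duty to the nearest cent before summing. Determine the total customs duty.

Line 1 (W-813, Junoria, 3,759 units, £659,403.78):
Base rate for W-813 is 4% + £1.46/unit.
Origin Junoria qualifies under the Zororia–Junoria agreement and W-813 is covered: preferential rate Free applies instead.
The additional-duty order on W-813 targets Erios, not Junoria; it does not apply.
Duty = £659,403.78 × 0% = £0.00.
Line 2 (P-941, Junoria, 2,352 kg, £416,162.88):
Base rate for P-941 is £7.19/kg.
Origin Junoria is the FTA partner but P-941 is not on the preference list; base rate stands.
Duty = 2,352 × £7.19 = £16,910.88.
Line 3 (K-949, Junoria, 956 kg, £94,414.56):
Base rate for K-949 is 0.5%.
Origin Junoria qualifies under the Zororia–Junoria agreement and K-949 is covered: preferential rate Free applies instead.
The additional-duty order on K-949 targets Erios, not Junoria; it does not apply.
Duty = £94,414.56 × 0% = £0.00.
Total = £0.00 + £16,910.88 + £0.00 = £16,910.88.

£16,910.88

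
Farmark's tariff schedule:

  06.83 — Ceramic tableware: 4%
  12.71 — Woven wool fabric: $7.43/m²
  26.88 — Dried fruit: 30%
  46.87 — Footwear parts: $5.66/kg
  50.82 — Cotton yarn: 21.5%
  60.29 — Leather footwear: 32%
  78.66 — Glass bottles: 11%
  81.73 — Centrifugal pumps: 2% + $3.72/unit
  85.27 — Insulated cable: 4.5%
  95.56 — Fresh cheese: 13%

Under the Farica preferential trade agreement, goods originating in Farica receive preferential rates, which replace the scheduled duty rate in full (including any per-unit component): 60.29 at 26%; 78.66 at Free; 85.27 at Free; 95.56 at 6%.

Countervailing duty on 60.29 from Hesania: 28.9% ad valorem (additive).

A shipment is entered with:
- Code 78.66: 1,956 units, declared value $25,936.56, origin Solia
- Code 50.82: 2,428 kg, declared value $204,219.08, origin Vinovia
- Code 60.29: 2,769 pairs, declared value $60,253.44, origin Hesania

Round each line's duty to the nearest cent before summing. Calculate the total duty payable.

$83,454.46

Line 1 (78.66, Solia, 1,956 units, $25,936.56):
Base rate for 78.66 is 11%.
78.66 has an FTA preferential rate, but origin Solia is not Farica; base rate stands.
Duty = $25,936.56 × 11% = $2,853.02.
Line 2 (50.82, Vinovia, 2,428 kg, $204,219.08):
Base rate for 50.82 is 21.5%.
Duty = $204,219.08 × 21.5% = $43,907.10.
Line 3 (60.29, Hesania, 2,769 pairs, $60,253.44):
Base rate for 60.29 is 32%.
60.29 has an FTA preferential rate, but origin Hesania is not Farica; base rate stands.
Additional duty on 60.29 from Hesania: +28.9%. Applied ad valorem rate: 32% + 28.9% = 60.9%.
Duty = $60,253.44 × 60.9% = $36,694.34.
Total = $2,853.02 + $43,907.10 + $36,694.34 = $83,454.46.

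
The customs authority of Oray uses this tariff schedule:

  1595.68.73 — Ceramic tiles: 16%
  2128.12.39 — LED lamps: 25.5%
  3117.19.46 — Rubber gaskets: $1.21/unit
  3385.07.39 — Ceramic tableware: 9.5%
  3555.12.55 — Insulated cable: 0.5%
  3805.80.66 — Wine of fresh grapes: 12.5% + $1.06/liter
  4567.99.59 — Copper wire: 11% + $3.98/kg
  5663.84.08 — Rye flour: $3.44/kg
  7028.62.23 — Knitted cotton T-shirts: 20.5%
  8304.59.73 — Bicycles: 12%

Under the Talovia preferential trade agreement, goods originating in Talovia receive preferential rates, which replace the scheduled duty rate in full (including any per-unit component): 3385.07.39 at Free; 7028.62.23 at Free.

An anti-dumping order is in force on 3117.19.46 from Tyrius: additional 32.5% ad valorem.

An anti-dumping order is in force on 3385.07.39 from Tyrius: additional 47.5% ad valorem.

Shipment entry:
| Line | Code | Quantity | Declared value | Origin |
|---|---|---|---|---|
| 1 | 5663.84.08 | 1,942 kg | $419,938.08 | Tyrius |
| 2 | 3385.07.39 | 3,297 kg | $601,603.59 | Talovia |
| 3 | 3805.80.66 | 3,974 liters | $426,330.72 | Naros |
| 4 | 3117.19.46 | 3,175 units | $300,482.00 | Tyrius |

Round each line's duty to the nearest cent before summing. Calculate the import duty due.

Line 1 (5663.84.08, Tyrius, 1,942 kg, $419,938.08):
Base rate for 5663.84.08 is $3.44/kg.
Duty = 1,942 × $3.44 = $6,680.48.
Line 2 (3385.07.39, Talovia, 3,297 kg, $601,603.59):
Base rate for 3385.07.39 is 9.5%.
Origin Talovia qualifies under the Oray–Talovia agreement and 3385.07.39 is covered: preferential rate Free applies instead.
The additional-duty order on 3385.07.39 targets Tyrius, not Talovia; it does not apply.
Duty = $601,603.59 × 0% = $0.00.
Line 3 (3805.80.66, Naros, 3,974 liters, $426,330.72):
Base rate for 3805.80.66 is 12.5% + $1.06/liter.
Duty = $426,330.72 × 12.5% + 3,974 × $1.06 = $57,503.78.
Line 4 (3117.19.46, Tyrius, 3,175 units, $300,482.00):
Base rate for 3117.19.46 is $1.21/unit.
Additional duty on 3117.19.46 from Tyrius: +32.5% ad valorem. Applied ad valorem rate = 32.5%.
Duty = $300,482.00 × 32.5% + 3,175 × $1.21 = $101,498.40.
Total = $6,680.48 + $0.00 + $57,503.78 + $101,498.40 = $165,682.66.

$165,682.66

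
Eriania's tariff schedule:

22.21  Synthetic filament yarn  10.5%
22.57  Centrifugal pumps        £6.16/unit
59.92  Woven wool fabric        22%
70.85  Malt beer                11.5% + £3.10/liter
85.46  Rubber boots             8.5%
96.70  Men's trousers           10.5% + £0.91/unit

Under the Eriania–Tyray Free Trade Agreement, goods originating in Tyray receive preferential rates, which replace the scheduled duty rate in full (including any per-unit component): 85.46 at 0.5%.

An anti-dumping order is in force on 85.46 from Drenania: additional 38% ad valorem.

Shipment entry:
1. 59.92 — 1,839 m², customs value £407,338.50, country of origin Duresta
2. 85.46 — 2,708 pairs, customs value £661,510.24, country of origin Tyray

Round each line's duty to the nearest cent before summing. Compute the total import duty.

£92,922.02

Line 1 (59.92, Duresta, 1,839 m², £407,338.50):
Base rate for 59.92 is 22%.
Duty = £407,338.50 × 22% = £89,614.47.
Line 2 (85.46, Tyray, 2,708 pairs, £661,510.24):
Base rate for 85.46 is 8.5%.
Origin Tyray qualifies under the Eriania–Tyray agreement and 85.46 is covered: preferential rate 0.5% applies instead.
The additional-duty order on 85.46 targets Drenania, not Tyray; it does not apply.
Duty = £661,510.24 × 0.5% = £3,307.55.
Total = £89,614.47 + £3,307.55 = £92,922.02.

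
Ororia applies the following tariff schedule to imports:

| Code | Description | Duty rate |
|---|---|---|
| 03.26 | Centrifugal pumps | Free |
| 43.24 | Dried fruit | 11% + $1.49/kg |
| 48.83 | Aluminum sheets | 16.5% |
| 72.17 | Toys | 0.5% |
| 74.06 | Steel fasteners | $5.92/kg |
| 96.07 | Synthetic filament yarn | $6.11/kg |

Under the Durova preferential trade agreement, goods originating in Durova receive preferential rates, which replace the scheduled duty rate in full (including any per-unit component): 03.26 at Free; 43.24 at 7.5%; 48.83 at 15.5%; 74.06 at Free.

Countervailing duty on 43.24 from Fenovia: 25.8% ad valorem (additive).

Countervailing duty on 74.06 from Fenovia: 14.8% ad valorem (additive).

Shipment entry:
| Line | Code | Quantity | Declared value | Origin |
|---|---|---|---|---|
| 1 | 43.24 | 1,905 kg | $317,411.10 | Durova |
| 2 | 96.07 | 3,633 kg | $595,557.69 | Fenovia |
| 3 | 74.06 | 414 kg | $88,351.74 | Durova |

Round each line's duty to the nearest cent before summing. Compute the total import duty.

$46,003.46

Line 1 (43.24, Durova, 1,905 kg, $317,411.10):
Base rate for 43.24 is 11% + $1.49/kg.
Origin Durova qualifies under the Ororia–Durova agreement and 43.24 is covered: preferential rate 7.5% applies instead.
The additional-duty order on 43.24 targets Fenovia, not Durova; it does not apply.
Duty = $317,411.10 × 7.5% = $23,805.83.
Line 2 (96.07, Fenovia, 3,633 kg, $595,557.69):
Base rate for 96.07 is $6.11/kg.
Duty = 3,633 × $6.11 = $22,197.63.
Line 3 (74.06, Durova, 414 kg, $88,351.74):
Base rate for 74.06 is $5.92/kg.
Origin Durova qualifies under the Ororia–Durova agreement and 74.06 is covered: preferential rate Free applies instead.
The additional-duty order on 74.06 targets Fenovia, not Durova; it does not apply.
Duty = $88,351.74 × 0% = $0.00.
Total = $23,805.83 + $22,197.63 + $0.00 = $46,003.46.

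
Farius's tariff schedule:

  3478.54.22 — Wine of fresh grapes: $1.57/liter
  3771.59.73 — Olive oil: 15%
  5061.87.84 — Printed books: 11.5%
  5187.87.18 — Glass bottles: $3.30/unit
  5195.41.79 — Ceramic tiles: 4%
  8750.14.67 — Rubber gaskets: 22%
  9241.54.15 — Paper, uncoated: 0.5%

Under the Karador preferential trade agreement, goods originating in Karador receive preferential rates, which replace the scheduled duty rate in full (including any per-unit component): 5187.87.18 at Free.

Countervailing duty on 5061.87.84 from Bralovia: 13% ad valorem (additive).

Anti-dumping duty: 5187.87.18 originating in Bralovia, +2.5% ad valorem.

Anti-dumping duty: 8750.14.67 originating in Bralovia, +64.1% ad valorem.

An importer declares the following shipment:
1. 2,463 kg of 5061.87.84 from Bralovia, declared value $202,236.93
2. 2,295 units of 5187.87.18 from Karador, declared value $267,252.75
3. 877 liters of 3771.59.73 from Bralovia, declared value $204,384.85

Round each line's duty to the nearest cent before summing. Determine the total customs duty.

$80,205.78

Line 1 (5061.87.84, Bralovia, 2,463 kg, $202,236.93):
Base rate for 5061.87.84 is 11.5%.
Additional duty on 5061.87.84 from Bralovia: +13%. Applied ad valorem rate: 11.5% + 13% = 24.5%.
Duty = $202,236.93 × 24.5% = $49,548.05.
Line 2 (5187.87.18, Karador, 2,295 units, $267,252.75):
Base rate for 5187.87.18 is $3.30/unit.
Origin Karador qualifies under the Farius–Karador agreement and 5187.87.18 is covered: preferential rate Free applies instead.
The additional-duty order on 5187.87.18 targets Bralovia, not Karador; it does not apply.
Duty = $267,252.75 × 0% = $0.00.
Line 3 (3771.59.73, Bralovia, 877 liters, $204,384.85):
Base rate for 3771.59.73 is 15%.
Duty = $204,384.85 × 15% = $30,657.73.
Total = $49,548.05 + $0.00 + $30,657.73 = $80,205.78.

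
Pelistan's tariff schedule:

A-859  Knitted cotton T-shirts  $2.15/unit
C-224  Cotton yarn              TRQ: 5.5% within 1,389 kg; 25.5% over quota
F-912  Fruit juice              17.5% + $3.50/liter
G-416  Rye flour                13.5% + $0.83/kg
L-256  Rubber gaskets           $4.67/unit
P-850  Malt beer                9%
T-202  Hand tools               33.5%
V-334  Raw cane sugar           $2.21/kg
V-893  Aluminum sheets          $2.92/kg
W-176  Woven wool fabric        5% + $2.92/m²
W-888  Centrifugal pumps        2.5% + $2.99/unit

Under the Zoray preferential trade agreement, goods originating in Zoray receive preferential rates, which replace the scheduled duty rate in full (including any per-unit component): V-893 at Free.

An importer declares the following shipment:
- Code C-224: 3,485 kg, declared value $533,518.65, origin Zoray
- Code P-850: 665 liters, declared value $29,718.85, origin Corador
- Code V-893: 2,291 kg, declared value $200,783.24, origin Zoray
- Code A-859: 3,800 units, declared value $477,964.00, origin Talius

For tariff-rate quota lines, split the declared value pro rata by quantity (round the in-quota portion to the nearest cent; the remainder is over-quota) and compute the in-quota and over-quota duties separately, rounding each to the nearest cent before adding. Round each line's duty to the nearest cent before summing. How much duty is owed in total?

Line 1 (C-224, Zoray, 3,485 kg, $533,518.65):
Code C-224 is under a tariff-rate quota (threshold 1,389 kg). In-quota: 1,389 kg at 5.5%; over-quota: 2,096 kg at 25.5%.
Pro-rata value split: in-quota = $533,518.65 × 1,389/3,485 = $212,642.01; over-quota = $533,518.65 − $212,642.01 = $320,876.64.
In-quota duty = $212,642.01 × 5.5% = $11,695.31. Over-quota duty = $320,876.64 × 25.5% = $81,823.54.
Line duty = $11,695.31 + $81,823.54 = $93,518.85.
Line 2 (P-850, Corador, 665 liters, $29,718.85):
Base rate for P-850 is 9%.
Duty = $29,718.85 × 9% = $2,674.70.
Line 3 (V-893, Zoray, 2,291 kg, $200,783.24):
Base rate for V-893 is $2.92/kg.
Origin Zoray qualifies under the Pelistan–Zoray agreement and V-893 is covered: preferential rate Free applies instead.
Duty = $200,783.24 × 0% = $0.00.
Line 4 (A-859, Talius, 3,800 units, $477,964.00):
Base rate for A-859 is $2.15/unit.
Duty = 3,800 × $2.15 = $8,170.00.
Total = $93,518.85 + $2,674.70 + $0.00 + $8,170.00 = $104,363.55.

$104,363.55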